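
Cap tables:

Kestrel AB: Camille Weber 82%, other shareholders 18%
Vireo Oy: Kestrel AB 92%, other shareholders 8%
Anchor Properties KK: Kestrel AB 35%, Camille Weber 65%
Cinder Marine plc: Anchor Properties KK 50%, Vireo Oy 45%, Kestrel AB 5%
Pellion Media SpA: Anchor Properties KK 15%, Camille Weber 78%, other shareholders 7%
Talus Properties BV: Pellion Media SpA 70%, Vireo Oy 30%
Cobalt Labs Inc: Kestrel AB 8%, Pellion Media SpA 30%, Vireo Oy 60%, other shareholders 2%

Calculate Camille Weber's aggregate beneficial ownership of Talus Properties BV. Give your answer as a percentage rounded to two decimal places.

Camille reaches Talus along 4 paths.
Via Kestrel → Anchor → Pellion: 82% × 35% × 15% × 70% = 3.0135%.
Via Anchor → Pellion: 65% × 15% × 70% = 6.825%.
Via Pellion: 78% × 70% = 54.6%.
Via Kestrel → Vireo: 82% × 92% × 30% = 22.632%.
Total: 3.0135% + 6.825% + 54.6% + 22.632% = 87.0705%.
Rounded: 87.07%.

87.07%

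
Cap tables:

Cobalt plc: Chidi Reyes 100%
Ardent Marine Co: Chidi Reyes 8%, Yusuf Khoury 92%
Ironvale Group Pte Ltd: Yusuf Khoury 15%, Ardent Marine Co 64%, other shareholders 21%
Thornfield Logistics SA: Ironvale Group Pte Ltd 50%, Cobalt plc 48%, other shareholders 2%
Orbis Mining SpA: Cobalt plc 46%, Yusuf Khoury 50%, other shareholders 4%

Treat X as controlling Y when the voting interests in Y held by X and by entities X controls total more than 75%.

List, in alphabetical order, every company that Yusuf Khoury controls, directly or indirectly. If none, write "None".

Ardent Marine Co, Ironvale Group Pte Ltd

Yusuf holds 92% of Ardent, so Yusuf controls Ardent.
Yusuf and Ardent together hold 15% + 64% = 79% of Ironvale, so Yusuf controls Ironvale.
No other company's threshold is met.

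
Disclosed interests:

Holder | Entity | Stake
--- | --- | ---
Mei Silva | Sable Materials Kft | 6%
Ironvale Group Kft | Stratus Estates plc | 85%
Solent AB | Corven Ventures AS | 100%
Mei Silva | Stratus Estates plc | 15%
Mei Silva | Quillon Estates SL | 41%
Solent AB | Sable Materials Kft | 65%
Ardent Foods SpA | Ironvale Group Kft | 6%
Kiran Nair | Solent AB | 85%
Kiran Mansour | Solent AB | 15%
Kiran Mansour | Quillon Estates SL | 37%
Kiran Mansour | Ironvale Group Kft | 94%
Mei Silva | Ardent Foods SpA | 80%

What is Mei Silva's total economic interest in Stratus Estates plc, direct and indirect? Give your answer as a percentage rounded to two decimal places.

Mei reaches Stratus along 2 paths.
Direct stake: 15% = 15%.
Via Ardent → Ironvale: 80% × 6% × 85% = 4.08%.
Total: 15% + 4.08% = 19.08%.

19.08%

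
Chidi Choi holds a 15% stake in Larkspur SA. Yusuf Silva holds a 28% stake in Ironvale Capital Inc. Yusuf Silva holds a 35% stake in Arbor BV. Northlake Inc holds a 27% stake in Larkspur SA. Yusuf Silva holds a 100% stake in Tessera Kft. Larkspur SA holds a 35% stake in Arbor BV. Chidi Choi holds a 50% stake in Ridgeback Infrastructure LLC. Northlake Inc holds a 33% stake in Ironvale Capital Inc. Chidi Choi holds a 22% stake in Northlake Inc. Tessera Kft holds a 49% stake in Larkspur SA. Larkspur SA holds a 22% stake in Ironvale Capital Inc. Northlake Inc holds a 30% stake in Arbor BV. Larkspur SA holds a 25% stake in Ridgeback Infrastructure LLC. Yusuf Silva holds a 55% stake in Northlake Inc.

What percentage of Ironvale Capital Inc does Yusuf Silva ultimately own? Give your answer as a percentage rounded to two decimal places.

60.20%

Yusuf reaches Ironvale along 4 paths.
Via Northlake → Larkspur: 55% × 27% × 22% = 3.267%.
Via Tessera → Larkspur: 100% × 49% × 22% = 10.78%.
Direct stake: 28% = 28%.
Via Northlake: 55% × 33% = 18.15%.
Total: 3.267% + 10.78% + 28% + 18.15% = 60.197%.
Rounded: 60.20%.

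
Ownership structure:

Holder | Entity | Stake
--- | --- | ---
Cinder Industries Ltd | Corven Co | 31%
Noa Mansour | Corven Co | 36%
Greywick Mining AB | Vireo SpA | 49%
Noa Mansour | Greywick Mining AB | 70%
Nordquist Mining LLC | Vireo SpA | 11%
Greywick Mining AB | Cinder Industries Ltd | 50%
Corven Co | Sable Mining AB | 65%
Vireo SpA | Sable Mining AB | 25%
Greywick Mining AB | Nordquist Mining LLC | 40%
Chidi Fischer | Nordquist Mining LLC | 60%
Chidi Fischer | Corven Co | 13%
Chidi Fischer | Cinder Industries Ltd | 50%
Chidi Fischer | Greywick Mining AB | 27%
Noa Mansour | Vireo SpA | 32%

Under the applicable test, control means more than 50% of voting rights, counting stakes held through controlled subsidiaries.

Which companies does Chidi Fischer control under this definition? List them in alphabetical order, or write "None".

Nordquist Mining LLC

Chidi holds 60% of Nordquist, so Chidi controls Nordquist.
No other company's threshold is met.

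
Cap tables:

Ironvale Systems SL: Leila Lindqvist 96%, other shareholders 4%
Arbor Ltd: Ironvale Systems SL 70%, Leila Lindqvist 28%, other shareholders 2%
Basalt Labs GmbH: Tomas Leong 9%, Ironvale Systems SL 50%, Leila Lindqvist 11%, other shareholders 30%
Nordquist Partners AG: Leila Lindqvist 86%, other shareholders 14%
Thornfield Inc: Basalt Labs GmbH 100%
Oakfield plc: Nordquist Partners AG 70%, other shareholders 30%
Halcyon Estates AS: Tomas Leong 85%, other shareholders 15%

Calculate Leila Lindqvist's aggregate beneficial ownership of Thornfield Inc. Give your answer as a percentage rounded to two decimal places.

59.00%

Leila reaches Thornfield along 2 paths.
Via Ironvale → Basalt: 96% × 50% × 100% = 48%.
Via Basalt: 11% × 100% = 11%.
Total: 48% + 11% = 59%.
Rounded: 59.00%.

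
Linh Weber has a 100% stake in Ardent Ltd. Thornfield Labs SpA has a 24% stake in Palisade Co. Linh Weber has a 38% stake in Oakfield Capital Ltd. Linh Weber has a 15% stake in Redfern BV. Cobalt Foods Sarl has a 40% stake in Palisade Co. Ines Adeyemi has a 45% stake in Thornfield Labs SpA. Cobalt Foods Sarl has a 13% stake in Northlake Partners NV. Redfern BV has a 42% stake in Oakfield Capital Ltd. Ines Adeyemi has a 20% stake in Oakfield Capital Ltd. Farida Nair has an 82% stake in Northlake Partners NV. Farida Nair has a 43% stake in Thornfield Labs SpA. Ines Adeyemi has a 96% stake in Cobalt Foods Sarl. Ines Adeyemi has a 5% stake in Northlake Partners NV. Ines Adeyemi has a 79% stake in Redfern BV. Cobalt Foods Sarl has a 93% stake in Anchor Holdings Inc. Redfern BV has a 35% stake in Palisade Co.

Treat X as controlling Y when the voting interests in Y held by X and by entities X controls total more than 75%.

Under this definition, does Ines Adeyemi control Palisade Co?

No

Ines holds 96% of Cobalt, so Ines controls Cobalt.
Ines holds 79% of Redfern, so Ines controls Redfern.
Cobalt holds 93% of Anchor, so Ines controls Anchor.
In Palisade, Ines's side holds only 35% + 40% = 75%, not > 75%.
So Ines does not control Palisade.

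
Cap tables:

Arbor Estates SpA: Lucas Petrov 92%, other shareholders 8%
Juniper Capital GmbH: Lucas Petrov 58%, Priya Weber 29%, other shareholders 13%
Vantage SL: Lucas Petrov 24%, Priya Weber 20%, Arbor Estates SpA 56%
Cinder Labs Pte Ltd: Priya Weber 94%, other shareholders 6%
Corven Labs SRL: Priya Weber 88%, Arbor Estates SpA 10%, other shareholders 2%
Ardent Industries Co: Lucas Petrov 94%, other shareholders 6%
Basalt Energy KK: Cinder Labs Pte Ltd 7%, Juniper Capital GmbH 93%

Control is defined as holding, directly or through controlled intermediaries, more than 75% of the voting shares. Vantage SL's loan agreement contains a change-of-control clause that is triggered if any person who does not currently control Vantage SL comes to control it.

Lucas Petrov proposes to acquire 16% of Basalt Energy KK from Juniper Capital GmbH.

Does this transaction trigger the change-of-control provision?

The purchase adds only to Lucas's holdings (Juniper's stake shrinks), so Lucas is the only person who could newly come to control Vantage.
Lucas holds 92% of Arbor, so Lucas controls Arbor.
Lucas and Arbor together hold 24% + 56% = 80% of Vantage, so Lucas controls Vantage.
So Lucas already controls Vantage before the transaction.
After the purchase, Lucas holds 16% of Basalt directly, and Juniper's stake falls to 77%.
Lucas controlled Vantage already, so this is not a new person acquiring control; every other person's position is unchanged or reduced.
No new person acquires control, so the clause is not triggered.

No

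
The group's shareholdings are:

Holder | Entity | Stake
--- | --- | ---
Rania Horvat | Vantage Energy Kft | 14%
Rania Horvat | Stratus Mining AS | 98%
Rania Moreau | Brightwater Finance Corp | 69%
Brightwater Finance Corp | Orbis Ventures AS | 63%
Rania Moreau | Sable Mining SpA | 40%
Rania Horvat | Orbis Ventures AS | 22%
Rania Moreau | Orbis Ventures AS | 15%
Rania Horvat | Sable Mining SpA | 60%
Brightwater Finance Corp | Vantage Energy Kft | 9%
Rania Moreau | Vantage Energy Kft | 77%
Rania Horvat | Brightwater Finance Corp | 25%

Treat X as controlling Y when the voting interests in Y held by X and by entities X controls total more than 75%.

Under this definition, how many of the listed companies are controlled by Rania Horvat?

Rania Horvat holds 98% of Stratus, so Rania Horvat controls Stratus.
No other company's threshold is met.
Rania Horvat controls 1 company.

1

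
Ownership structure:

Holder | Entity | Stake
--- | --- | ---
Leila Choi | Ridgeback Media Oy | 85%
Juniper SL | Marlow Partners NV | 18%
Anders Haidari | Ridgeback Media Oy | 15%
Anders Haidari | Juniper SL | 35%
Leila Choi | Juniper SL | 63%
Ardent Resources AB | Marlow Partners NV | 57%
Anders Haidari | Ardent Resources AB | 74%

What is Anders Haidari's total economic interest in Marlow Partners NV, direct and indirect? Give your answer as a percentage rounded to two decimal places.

48.48%

Anders reaches Marlow along 2 paths.
Via Juniper: 35% × 18% = 6.3%.
Via Ardent: 74% × 57% = 42.18%.
Total: 6.3% + 42.18% = 48.48%.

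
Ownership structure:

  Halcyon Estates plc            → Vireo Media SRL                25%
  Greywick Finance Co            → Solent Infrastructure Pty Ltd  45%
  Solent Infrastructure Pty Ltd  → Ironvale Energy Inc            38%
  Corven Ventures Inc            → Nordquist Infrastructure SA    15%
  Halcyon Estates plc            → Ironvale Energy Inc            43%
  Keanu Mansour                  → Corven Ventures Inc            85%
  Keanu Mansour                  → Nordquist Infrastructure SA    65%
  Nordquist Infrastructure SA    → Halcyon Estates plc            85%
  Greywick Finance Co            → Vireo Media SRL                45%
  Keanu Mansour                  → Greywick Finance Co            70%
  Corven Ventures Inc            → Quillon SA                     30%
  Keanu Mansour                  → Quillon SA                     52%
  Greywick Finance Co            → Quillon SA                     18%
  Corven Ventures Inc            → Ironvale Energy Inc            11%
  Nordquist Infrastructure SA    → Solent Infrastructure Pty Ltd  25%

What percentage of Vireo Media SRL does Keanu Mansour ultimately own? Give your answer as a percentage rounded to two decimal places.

48.02%

Keanu reaches Vireo along 3 paths.
Via Nordquist → Halcyon: 65% × 85% × 25% = 13.8125%.
Via Corven → Nordquist → Halcyon: 85% × 15% × 85% × 25% = 2.709375%.
Via Greywick: 70% × 45% = 31.5%.
Total: 13.8125% + 2.709375% + 31.5% = 48.021875%.
Rounded: 48.02%.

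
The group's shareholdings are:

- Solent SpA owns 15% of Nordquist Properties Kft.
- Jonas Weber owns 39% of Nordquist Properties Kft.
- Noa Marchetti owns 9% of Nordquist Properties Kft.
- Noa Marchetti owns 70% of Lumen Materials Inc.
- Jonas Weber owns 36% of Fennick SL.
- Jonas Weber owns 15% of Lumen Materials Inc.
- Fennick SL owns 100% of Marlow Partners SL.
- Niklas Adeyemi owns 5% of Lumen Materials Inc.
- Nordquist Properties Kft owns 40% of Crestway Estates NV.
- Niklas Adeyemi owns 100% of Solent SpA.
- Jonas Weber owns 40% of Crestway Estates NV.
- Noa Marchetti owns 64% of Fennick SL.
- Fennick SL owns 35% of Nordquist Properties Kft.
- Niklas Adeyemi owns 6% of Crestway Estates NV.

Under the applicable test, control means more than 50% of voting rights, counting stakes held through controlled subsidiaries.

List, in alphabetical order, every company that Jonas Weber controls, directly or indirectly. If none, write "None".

None

Jonas's largest direct stake is 40% in Crestway, which does not meet the threshold.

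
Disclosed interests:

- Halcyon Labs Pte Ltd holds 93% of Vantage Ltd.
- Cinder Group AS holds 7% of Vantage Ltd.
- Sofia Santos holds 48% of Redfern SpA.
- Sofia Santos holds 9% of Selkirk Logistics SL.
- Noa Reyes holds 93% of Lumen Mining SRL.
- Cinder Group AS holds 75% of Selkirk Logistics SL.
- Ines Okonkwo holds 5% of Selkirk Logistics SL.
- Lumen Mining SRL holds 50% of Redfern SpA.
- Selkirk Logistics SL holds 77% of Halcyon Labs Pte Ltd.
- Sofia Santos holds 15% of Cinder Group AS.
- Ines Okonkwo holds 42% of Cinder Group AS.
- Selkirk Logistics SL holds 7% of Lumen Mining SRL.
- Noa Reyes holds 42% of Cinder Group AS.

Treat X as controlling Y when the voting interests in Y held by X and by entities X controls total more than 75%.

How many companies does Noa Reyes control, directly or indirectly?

1

Noa holds 93% of Lumen, so Noa controls Lumen.
No other company's threshold is met.
Noa controls 1 company.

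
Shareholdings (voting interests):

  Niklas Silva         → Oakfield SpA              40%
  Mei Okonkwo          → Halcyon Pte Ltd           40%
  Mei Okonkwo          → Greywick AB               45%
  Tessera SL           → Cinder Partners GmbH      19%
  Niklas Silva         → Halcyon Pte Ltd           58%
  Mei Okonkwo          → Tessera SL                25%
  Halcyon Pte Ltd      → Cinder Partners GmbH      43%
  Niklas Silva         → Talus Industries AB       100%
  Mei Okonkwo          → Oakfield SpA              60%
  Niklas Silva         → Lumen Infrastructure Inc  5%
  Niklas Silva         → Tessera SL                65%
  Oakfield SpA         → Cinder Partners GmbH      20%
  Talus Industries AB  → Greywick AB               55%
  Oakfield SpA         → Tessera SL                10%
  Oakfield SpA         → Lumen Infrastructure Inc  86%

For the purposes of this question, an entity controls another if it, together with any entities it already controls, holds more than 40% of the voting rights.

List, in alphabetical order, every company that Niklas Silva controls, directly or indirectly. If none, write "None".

Niklas holds 58% of Halcyon, so Niklas controls Halcyon.
Niklas holds 65% of Tessera, so Niklas controls Tessera.
Niklas holds 100% of Talus, so Niklas controls Talus.
Halcyon and Tessera together hold 43% + 19% = 62% of Cinder, so Niklas controls Cinder.
Talus holds 55% of Greywick, so Niklas controls Greywick.
No other company's threshold is met.

Cinder Partners GmbH, Greywick AB, Halcyon Pte Ltd, Talus Industries AB, Tessera SL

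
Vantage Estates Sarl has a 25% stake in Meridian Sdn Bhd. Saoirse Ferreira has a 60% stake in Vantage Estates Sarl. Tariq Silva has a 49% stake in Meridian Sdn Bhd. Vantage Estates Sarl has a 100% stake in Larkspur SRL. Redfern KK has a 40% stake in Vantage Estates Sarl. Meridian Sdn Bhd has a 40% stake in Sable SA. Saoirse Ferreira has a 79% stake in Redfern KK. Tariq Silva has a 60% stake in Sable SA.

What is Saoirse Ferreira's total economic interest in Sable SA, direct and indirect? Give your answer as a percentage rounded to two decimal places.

9.16%

Saoirse reaches Sable along 2 paths.
Via Vantage → Meridian: 60% × 25% × 40% = 6%.
Via Redfern → Vantage → Meridian: 79% × 40% × 25% × 40% = 3.16%.
Total: 6% + 3.16% = 9.16%.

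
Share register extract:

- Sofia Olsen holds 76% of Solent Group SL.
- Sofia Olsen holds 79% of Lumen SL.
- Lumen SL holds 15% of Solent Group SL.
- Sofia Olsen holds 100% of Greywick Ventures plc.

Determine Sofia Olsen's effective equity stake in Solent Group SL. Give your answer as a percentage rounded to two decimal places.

Sofia reaches Solent along 2 paths.
Direct stake: 76% = 76%.
Via Lumen: 79% × 15% = 11.85%.
Total: 76% + 11.85% = 87.85%.

87.85%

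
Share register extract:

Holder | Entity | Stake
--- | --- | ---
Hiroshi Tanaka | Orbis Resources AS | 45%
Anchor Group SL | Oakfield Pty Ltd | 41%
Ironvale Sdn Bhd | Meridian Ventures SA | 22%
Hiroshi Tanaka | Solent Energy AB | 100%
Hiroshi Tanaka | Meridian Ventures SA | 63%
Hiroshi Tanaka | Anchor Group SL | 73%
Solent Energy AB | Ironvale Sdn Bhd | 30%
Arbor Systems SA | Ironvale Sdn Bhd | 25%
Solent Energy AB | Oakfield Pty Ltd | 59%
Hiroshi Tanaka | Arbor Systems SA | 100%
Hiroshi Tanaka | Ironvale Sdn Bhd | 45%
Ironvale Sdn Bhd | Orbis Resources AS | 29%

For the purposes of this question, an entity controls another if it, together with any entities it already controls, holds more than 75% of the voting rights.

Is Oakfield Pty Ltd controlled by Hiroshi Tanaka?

Hiroshi holds 100% of Solent, so Hiroshi controls Solent.
Hiroshi holds 100% of Arbor, so Hiroshi controls Arbor.
Hiroshi and Arbor and Solent together hold 45% + 25% + 30% = 100% of Ironvale, so Hiroshi controls Ironvale.
Hiroshi and Ironvale together hold 63% + 22% = 85% of Meridian, so Hiroshi controls Meridian.
In Oakfield, Hiroshi's side holds only 59%, not > 75%.
So Hiroshi does not control Oakfield.

No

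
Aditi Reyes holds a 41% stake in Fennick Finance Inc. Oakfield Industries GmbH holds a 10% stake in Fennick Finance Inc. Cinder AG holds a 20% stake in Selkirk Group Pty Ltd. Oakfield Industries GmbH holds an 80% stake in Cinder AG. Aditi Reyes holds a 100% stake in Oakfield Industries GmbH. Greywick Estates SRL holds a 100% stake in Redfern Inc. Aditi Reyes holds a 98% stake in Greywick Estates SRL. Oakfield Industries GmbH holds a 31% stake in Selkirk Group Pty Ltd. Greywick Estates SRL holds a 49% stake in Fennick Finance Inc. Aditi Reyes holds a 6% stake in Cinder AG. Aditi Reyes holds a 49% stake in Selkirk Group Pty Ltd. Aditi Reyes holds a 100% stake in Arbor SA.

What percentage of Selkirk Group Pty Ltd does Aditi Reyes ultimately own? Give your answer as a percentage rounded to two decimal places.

Aditi reaches Selkirk along 4 paths.
Direct stake: 49% = 49%.
Via Oakfield: 100% × 31% = 31%.
Via Oakfield → Cinder: 100% × 80% × 20% = 16%.
Via Cinder: 6% × 20% = 1.2%.
Total: 49% + 31% + 16% + 1.2% = 97.2%.
Rounded: 97.20%.

97.20%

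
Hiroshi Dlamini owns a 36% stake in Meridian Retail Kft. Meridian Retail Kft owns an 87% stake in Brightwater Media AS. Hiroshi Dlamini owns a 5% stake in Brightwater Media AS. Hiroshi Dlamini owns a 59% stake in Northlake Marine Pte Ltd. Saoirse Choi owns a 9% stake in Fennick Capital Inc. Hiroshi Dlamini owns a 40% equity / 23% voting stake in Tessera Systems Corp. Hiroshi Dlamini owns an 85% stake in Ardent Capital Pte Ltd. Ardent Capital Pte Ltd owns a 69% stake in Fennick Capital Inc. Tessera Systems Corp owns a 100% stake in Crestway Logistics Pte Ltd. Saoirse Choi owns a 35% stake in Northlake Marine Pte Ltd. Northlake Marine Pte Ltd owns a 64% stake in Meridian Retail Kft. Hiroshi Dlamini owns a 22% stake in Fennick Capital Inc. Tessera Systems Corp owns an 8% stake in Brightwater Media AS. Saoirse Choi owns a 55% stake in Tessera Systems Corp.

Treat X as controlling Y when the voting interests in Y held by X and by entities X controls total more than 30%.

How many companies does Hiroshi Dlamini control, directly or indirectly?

Hiroshi holds 85% of Ardent, so Hiroshi controls Ardent.
Hiroshi holds 59% of Northlake, so Hiroshi controls Northlake.
Hiroshi and Ardent together hold 22% + 69% = 91% of Fennick, so Hiroshi controls Fennick.
Northlake and Hiroshi together hold 64% + 36% = 100% of Meridian, so Hiroshi controls Meridian.
Meridian and Hiroshi together hold 87% + 5% = 92% of Brightwater, so Hiroshi controls Brightwater.
No other company's threshold is met.
Hiroshi controls 5 companies.

5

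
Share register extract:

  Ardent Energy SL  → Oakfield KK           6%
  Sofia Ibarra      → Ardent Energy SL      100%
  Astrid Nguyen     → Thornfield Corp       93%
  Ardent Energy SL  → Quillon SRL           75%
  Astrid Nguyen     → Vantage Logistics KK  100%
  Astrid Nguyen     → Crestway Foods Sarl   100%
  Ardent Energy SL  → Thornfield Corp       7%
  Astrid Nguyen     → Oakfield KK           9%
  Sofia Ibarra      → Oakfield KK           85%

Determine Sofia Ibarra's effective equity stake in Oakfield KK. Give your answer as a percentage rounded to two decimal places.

Sofia reaches Oakfield along 2 paths.
Direct stake: 85% = 85%.
Via Ardent: 100% × 6% = 6%.
Total: 85% + 6% = 91%.
Rounded: 91.00%.

91.00%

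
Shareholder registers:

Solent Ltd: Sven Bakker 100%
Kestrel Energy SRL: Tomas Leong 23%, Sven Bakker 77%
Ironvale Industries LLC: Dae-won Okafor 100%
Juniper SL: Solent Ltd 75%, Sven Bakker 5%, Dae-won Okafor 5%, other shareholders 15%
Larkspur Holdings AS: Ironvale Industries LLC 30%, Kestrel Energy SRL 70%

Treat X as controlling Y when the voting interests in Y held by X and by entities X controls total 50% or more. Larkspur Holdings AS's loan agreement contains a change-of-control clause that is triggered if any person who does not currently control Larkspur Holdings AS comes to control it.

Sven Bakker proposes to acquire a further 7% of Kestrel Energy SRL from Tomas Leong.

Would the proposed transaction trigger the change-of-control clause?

No

The purchase adds only to Sven's holdings (Tomas's stake shrinks), so Sven is the only person who could newly come to control Larkspur.
Sven holds 77% of Kestrel, so Sven controls Kestrel.
Kestrel holds 70% of Larkspur, so Sven controls Larkspur.
So Sven already controls Larkspur before the transaction.
After the purchase, Sven's direct stake in Kestrel rises to 77% + 7% = 84%, and Tomas's stake falls to 16%.
Sven controlled Larkspur already, so this is not a new person acquiring control; every other person's position is unchanged or reduced.
No new person acquires control, so the clause is not triggered.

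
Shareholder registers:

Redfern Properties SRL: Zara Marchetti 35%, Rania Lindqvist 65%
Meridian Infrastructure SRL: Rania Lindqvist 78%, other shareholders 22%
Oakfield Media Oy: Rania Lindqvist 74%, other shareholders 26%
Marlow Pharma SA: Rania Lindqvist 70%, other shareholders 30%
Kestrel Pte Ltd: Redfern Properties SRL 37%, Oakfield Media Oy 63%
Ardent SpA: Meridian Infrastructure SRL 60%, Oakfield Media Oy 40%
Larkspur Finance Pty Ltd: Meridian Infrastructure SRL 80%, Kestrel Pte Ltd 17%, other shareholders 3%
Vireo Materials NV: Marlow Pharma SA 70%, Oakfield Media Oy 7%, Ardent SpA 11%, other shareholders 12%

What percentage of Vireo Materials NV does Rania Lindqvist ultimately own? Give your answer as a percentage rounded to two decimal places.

Rania reaches Vireo along 4 paths.
Via Marlow: 70% × 70% = 49%.
Via Oakfield: 74% × 7% = 5.18%.
Via Meridian → Ardent: 78% × 60% × 11% = 5.148%.
Via Oakfield → Ardent: 74% × 40% × 11% = 3.256%.
Total: 49% + 5.18% + 5.148% + 3.256% = 62.584%.
Rounded: 62.58%.

62.58%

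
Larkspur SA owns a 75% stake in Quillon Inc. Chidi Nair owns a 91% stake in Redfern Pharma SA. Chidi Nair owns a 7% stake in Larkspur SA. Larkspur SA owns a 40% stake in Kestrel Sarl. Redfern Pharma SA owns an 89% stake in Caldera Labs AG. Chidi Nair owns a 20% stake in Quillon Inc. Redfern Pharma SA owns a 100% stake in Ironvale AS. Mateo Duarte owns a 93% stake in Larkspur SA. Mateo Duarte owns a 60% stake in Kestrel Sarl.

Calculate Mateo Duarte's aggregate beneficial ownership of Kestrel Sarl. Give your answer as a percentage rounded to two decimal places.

97.20%

Mateo reaches Kestrel along 2 paths.
Direct stake: 60% = 60%.
Via Larkspur: 93% × 40% = 37.2%.
Total: 60% + 37.2% = 97.2%.
Rounded: 97.20%.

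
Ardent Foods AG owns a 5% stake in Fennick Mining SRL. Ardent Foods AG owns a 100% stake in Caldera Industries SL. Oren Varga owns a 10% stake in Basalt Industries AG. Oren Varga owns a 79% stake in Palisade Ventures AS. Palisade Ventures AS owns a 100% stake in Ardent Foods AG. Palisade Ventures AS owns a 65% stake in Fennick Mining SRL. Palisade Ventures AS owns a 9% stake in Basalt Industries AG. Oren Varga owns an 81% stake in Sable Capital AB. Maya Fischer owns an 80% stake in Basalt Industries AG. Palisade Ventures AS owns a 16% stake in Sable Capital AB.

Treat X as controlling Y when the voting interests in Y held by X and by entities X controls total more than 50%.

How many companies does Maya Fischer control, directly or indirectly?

Maya holds 80% of Basalt, so Maya controls Basalt.
No other company's threshold is met.
Maya controls 1 company.

1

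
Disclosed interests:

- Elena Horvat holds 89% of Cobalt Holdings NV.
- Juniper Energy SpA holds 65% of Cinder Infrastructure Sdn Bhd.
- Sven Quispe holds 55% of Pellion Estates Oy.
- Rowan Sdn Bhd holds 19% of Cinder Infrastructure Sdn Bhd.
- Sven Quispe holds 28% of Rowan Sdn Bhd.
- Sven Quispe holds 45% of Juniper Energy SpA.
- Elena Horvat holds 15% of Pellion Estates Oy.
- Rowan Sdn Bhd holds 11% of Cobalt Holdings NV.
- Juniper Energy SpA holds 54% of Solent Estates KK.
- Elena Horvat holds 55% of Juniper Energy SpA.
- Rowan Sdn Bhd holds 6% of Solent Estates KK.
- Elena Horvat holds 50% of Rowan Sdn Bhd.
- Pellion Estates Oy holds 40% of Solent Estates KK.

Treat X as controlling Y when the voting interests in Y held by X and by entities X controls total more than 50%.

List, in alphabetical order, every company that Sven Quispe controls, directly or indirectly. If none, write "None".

Sven holds 55% of Pellion, so Sven controls Pellion.
No other company's threshold is met.

Pellion Estates Oy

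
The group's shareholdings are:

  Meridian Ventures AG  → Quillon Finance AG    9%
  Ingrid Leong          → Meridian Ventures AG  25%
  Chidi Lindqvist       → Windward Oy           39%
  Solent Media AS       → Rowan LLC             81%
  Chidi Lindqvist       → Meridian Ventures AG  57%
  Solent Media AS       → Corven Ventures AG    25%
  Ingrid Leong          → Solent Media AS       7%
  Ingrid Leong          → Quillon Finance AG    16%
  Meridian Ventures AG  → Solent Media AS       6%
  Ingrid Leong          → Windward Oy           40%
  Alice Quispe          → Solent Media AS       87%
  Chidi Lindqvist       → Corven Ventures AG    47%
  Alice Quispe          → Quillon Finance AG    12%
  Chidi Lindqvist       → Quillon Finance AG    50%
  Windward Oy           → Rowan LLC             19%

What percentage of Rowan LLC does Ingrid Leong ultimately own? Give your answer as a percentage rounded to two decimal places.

Ingrid reaches Rowan along 3 paths.
Via Solent: 7% × 81% = 5.67%.
Via Meridian → Solent: 25% × 6% × 81% = 1.215%.
Via Windward: 40% × 19% = 7.6%.
Total: 5.67% + 1.215% + 7.6% = 14.485%.
Rounded: 14.49%.

14.49%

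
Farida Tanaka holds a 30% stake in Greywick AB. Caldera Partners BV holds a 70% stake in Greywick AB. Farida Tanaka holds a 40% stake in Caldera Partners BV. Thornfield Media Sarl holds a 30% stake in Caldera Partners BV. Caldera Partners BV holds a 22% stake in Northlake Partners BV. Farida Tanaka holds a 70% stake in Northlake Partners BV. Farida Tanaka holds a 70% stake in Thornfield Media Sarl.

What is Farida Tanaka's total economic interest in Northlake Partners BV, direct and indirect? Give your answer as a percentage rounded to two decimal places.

83.42%

Farida reaches Northlake along 3 paths.
Via Caldera: 40% × 22% = 8.8%.
Via Thornfield → Caldera: 70% × 30% × 22% = 4.62%.
Direct stake: 70% = 70%.
Total: 8.8% + 4.62% + 70% = 83.42%.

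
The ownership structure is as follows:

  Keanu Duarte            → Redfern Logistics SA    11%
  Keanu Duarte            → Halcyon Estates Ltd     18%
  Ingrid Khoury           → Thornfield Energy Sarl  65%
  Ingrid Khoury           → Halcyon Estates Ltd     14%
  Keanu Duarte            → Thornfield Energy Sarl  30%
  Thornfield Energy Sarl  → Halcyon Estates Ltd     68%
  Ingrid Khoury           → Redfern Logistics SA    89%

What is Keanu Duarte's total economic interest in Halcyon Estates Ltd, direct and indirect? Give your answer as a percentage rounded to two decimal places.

38.40%

Keanu reaches Halcyon along 2 paths.
Direct stake: 18% = 18%.
Via Thornfield: 30% × 68% = 20.4%.
Total: 18% + 20.4% = 38.4%.
Rounded: 38.40%.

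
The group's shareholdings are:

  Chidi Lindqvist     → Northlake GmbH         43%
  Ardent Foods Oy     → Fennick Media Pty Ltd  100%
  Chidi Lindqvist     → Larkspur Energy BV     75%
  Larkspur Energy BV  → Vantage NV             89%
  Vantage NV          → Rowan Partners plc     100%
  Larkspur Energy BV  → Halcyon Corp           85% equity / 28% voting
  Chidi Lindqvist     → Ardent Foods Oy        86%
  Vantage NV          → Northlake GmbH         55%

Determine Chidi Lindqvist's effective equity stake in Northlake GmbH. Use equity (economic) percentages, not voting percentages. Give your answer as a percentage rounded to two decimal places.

Chidi reaches Northlake along 2 paths.
Via Larkspur → Vantage: 75% × 89% × 55% = 36.7125%.
Direct stake: 43% = 43%.
Total: 36.7125% + 43% = 79.7125%.
Rounded: 79.71%.

79.71%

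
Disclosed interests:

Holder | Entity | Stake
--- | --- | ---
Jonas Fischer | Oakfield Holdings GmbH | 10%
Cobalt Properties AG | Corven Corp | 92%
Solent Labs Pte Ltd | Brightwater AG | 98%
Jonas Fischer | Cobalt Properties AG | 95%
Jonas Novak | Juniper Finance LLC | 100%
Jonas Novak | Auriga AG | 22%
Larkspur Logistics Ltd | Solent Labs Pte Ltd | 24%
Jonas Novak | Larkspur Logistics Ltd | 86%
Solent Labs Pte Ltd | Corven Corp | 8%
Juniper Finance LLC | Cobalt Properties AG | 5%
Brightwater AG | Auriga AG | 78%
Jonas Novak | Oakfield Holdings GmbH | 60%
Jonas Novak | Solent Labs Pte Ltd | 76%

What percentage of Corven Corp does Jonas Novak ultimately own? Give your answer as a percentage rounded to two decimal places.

Jonas Novak reaches Corven along 3 paths.
Via Larkspur → Solent: 86% × 24% × 8% = 1.6512%.
Via Solent: 76% × 8% = 6.08%.
Via Juniper → Cobalt: 100% × 5% × 92% = 4.6%.
Total: 1.6512% + 6.08% + 4.6% = 12.3312%.
Rounded: 12.33%.

12.33%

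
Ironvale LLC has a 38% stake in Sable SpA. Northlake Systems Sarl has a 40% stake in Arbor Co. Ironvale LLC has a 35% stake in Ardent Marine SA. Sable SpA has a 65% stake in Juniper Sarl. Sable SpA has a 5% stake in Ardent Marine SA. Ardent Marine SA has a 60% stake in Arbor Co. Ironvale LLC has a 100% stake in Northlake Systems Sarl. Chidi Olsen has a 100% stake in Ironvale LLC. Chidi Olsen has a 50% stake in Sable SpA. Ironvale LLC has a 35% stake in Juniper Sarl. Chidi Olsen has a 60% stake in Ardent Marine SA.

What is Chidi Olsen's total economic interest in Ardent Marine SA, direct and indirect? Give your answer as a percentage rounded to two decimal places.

Chidi reaches Ardent along 4 paths.
Via Ironvale → Sable: 100% × 38% × 5% = 1.9%.
Via Sable: 50% × 5% = 2.5%.
Direct stake: 60% = 60%.
Via Ironvale: 100% × 35% = 35%.
Total: 1.9% + 2.5% + 60% + 35% = 99.4%.
Rounded: 99.40%.

99.40%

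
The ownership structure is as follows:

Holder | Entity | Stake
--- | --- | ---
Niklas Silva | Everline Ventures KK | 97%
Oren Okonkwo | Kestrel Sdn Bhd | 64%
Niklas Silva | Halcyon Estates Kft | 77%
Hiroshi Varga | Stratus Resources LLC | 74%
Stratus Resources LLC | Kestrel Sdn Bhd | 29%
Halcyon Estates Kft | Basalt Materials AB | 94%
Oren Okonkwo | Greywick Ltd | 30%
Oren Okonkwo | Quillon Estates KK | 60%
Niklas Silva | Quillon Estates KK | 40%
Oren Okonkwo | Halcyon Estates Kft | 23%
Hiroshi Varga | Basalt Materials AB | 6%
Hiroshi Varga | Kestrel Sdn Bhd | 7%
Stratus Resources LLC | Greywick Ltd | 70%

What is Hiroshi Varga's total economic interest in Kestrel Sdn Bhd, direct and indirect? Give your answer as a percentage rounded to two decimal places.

28.46%

Hiroshi reaches Kestrel along 2 paths.
Via Stratus: 74% × 29% = 21.46%.
Direct stake: 7% = 7%.
Total: 21.46% + 7% = 28.46%.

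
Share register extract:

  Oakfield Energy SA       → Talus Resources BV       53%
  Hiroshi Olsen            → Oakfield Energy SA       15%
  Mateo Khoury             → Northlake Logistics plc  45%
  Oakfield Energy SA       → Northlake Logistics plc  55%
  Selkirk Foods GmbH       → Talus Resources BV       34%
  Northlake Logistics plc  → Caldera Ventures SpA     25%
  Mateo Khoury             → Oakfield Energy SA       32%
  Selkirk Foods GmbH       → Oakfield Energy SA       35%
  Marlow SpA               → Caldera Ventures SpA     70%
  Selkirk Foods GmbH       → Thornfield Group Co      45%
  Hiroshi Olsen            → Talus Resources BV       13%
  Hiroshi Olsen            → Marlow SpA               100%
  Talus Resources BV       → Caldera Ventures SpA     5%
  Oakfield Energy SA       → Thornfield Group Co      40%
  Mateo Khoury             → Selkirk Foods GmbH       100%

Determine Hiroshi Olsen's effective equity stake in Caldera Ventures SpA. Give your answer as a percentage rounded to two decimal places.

73.11%

Hiroshi reaches Caldera along 4 paths.
Via Marlow: 100% × 70% = 70%.
Via Oakfield → Northlake: 15% × 55% × 25% = 2.0625%.
Via Oakfield → Talus: 15% × 53% × 5% = 0.3975%.
Via Talus: 13% × 5% = 0.65%.
Total: 70% + 2.0625% + 0.3975% + 0.65% = 73.11%.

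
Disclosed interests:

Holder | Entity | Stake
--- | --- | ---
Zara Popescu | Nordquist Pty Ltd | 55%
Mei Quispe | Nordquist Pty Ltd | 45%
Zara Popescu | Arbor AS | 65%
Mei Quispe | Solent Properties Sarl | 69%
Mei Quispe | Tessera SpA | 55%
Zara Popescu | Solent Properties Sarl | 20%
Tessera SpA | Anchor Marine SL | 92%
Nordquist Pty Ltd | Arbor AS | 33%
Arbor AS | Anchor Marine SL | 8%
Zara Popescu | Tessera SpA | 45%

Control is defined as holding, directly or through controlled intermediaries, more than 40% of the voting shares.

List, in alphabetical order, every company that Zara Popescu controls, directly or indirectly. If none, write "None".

Zara holds 55% of Nordquist, so Zara controls Nordquist.
Zara and Nordquist together hold 65% + 33% = 98% of Arbor, so Zara controls Arbor.
Zara holds 45% of Tessera, so Zara controls Tessera.
Tessera and Arbor together hold 92% + 8% = 100% of Anchor, so Zara controls Anchor.
No other company's threshold is met.

Anchor Marine SL, Arbor AS, Nordquist Pty Ltd, Tessera SpA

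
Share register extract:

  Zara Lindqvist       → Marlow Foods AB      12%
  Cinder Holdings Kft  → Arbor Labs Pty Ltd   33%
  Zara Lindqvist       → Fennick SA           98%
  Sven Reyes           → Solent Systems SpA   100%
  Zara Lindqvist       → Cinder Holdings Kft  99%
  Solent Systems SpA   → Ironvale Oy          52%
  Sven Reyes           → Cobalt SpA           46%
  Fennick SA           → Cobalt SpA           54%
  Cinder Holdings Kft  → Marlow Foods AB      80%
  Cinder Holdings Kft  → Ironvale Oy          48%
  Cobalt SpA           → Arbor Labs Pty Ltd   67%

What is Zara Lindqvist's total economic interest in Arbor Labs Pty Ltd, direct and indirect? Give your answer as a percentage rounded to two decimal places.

Zara reaches Arbor along 2 paths.
Via Fennick → Cobalt: 98% × 54% × 67% = 35.4564%.
Via Cinder: 99% × 33% = 32.67%.
Total: 35.4564% + 32.67% = 68.1264%.
Rounded: 68.13%.

68.13%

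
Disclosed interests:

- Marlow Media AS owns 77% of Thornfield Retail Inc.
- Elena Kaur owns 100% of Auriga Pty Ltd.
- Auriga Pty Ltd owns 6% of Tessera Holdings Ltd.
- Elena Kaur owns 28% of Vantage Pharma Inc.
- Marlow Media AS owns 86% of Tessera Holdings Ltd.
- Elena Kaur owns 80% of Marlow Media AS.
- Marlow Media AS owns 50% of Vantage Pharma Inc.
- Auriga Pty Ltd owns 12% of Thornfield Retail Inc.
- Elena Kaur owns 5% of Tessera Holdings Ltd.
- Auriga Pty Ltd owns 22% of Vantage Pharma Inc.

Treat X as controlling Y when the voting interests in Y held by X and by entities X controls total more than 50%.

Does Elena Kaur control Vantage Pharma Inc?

Yes

Elena holds 100% of Auriga, so Elena controls Auriga.
Elena holds 80% of Marlow, so Elena controls Marlow.
Auriga and Elena and Marlow together hold 22% + 28% + 50% = 100% of Vantage, so Elena controls Vantage.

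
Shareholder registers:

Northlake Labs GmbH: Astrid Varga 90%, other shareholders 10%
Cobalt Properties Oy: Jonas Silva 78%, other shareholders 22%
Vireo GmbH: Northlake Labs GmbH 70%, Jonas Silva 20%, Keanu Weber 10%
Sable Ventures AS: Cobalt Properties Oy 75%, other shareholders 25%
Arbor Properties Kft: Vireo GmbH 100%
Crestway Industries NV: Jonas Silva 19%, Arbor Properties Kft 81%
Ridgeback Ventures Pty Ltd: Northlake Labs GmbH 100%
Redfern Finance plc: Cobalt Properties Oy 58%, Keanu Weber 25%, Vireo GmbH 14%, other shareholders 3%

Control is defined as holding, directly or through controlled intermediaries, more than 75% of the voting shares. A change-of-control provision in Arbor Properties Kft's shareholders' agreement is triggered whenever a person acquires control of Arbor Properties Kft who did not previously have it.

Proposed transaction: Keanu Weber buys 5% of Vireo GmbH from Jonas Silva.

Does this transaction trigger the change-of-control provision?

The purchase adds only to Keanu's holdings (Jonas's stake shrinks), so Keanu is the only person who could newly come to control Arbor.
Keanu's largest direct stake is 25% in Redfern, which does not meet the threshold, so Keanu controls no company.
Neither Keanu nor any entity Keanu controls holds any voting interest in Arbor.
So before the transaction, Keanu does not control Arbor.
After the purchase, Keanu's direct stake in Vireo rises to 10% + 5% = 15%, and Jonas's stake falls to 15%.
Keanu's side now holds 15% of Vireo, not > 75%, so Keanu still does not control Vireo.
After the transaction, neither Keanu nor any entity Keanu controls holds a voting interest in Arbor, so Keanu still does not control it.
No new person acquires control, so the clause is not triggered.

No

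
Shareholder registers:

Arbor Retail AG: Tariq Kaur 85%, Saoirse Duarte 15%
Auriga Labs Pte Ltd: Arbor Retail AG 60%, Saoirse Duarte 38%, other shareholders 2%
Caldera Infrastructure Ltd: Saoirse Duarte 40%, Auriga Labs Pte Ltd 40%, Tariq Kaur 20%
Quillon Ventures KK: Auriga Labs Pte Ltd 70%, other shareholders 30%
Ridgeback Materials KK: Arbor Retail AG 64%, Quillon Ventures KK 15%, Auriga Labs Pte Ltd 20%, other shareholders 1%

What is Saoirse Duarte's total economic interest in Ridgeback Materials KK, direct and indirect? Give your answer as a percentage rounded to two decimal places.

23.94%

Saoirse reaches Ridgeback along 5 paths.
Via Arbor: 15% × 64% = 9.6%.
Via Arbor → Auriga → Quillon: 15% × 60% × 70% × 15% = 0.945%.
Via Auriga → Quillon: 38% × 70% × 15% = 3.99%.
Via Arbor → Auriga: 15% × 60% × 20% = 1.8%.
Via Auriga: 38% × 20% = 7.6%.
Total: 9.6% + 0.945% + 3.99% + 1.8% + 7.6% = 23.935%.
Rounded: 23.94%.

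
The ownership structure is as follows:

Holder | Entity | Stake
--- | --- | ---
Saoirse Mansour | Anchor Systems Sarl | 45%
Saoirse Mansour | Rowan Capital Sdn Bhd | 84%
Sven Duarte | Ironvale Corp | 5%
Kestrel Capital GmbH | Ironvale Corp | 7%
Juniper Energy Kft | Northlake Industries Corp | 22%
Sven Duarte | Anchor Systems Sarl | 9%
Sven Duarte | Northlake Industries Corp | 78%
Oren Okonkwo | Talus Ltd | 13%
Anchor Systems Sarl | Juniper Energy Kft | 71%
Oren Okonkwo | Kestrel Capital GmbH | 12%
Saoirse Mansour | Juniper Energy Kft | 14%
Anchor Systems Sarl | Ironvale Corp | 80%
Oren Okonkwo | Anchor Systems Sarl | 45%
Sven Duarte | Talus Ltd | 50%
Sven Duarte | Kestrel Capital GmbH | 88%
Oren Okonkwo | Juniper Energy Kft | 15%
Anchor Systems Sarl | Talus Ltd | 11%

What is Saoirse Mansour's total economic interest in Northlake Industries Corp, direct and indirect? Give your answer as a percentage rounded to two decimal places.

Saoirse reaches Northlake along 2 paths.
Via Juniper: 14% × 22% = 3.08%.
Via Anchor → Juniper: 45% × 71% × 22% = 7.029%.
Total: 3.08% + 7.029% = 10.109%.
Rounded: 10.11%.

10.11%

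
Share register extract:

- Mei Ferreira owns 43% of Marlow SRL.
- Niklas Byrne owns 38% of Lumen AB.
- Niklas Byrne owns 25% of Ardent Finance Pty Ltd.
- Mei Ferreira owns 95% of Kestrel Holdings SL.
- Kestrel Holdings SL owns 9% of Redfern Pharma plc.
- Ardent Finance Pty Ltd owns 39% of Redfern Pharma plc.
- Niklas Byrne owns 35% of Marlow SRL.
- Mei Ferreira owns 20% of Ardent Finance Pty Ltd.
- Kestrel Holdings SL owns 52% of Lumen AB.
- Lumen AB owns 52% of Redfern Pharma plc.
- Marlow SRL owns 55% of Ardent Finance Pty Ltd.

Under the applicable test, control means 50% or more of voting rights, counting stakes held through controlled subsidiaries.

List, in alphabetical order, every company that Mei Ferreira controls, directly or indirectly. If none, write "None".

Mei holds 95% of Kestrel, so Mei controls Kestrel.
Kestrel holds 52% of Lumen, so Mei controls Lumen.
Lumen and Kestrel together hold 52% + 9% = 61% of Redfern, so Mei controls Redfern.
No other company's threshold is met.

Kestrel Holdings SL, Lumen AB, Redfern Pharma plc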